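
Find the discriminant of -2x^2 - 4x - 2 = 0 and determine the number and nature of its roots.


For ax^2 + bx + c = 0, discriminant D = b^2 - 4ac
Here a = -2, b = -4, c = -2
D = (-4)^2 - 4(-2)(-2) = 16 - 16 = 0

D = 0
The equation has exactly 1 real root (a repeated/double root).

Discriminant = 0, 1 repeated real root


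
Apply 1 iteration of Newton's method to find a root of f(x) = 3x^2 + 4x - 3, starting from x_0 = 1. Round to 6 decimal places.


Newton's method: x_(n+1) = x_n - f(x_n)/f'(x_n)
f(x) = 3x^2 + 4x - 3
f'(x) = 6x + 4

Iteration 1:
  f(1.000000) = 4.000000
  f'(1.000000) = 10.000000
  x_1 = 1.000000 - (4.000000)/(10.000000) = 0.600000

x_1 = 0.600000


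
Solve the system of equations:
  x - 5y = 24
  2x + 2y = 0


Using Cramer's rule:
Determinant D = (1)(2) - (2)(-5) = 2 + 10 = 12
Dx = (24)(2) - (0)(-5) = 48 - 0 = 48
Dy = (1)(0) - (2)(24) = 0 - 48 = -48
x = Dx/D = 48/12 = 4
y = Dy/D = -48/12 = -4

x = 4, y = -4


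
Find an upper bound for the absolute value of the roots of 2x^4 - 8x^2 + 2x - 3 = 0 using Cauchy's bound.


Cauchy's bound: all roots r satisfy |r| <= 1 + max(|a_i/a_n|) for i = 0,...,n-1
where a_n is the leading coefficient.

Coefficients: [2, 0, -8, 2, -3]
Leading coefficient a_n = 2
Ratios |a_i/a_n|: 0, 4, 1, 3/2
Maximum ratio: 4
Cauchy's bound: |r| <= 1 + 4 = 5

Upper bound = 5


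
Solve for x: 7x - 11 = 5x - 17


Starting with: 7x - 11 = 5x - 17
Move all x terms to left: (7 - 5)x = -17 + 11
Simplify: 2x = -6
Divide both sides by 2: x = -3

x = -3


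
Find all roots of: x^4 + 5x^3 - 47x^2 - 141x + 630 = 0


Let p(x) = x^4 + 5x^3 - 47x^2 - 141x + 630. By the rational root theorem (leading coefficient 1), any rational root is an integer divisor of 630: try ±1, ±2, ... in turn.
Test x = 1: value = 448 ≠ 0.
Test x = -1: value = 720 ≠ 0.
Test x = 2: value = 216 ≠ 0.
Test x = -2: value = 700 ≠ 0.
Test x = 3: value = 0 ✓, so (x - 3) is a factor.
Synthetic division by (x - 3): bring down 1; 1(3) + 5 = 8; 8(3) - 47 = -23; (-23)(3) - 141 = -210; (-210)(3) + 630 = 0 → quotient x^3 + 8x^2 - 23x - 210, remainder 0.
Continue with the quotient x^3 + 8x^2 - 23x - 210 (candidates must divide 210; re-test x = 3 first in case it repeats).
Test x = 3: value = -180 ≠ 0.
Test x = -3: value = -96 ≠ 0.
Test x = 5: value = 0 ✓, so (x - 5) is a factor.
Synthetic division by (x - 5): bring down 1; 1(5) + 8 = 13; 13(5) - 23 = 42; 42(5) - 210 = 0 → quotient x^2 + 13x + 42, remainder 0.
Solve the quadratic x^2 + 13x + 42 = 0: discriminant = 13^2 - 4(1)(42) = 169 - 168 = 1.
sqrt(1) = 1, so x = (-13 ± 1)/2: x = -6 or x = -7.
Collecting all roots found:

x = -7, x = -6, x = 3, x = 5


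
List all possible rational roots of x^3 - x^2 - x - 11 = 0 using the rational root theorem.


Rational root theorem: possible roots are ±p/q where:
  p divides the constant term (-11): p ∈ {1, 11}
  q divides the leading coefficient (1): q ∈ {1}

All possible rational roots: -11, -1, 1, 11

-11, -1, 1, 11


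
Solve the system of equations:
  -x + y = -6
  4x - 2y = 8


Using Cramer's rule:
Determinant D = (-1)(-2) - (4)(1) = 2 - 4 = -2
Dx = (-6)(-2) - (8)(1) = 12 - 8 = 4
Dy = (-1)(8) - (4)(-6) = -8 + 24 = 16
x = Dx/D = 4/-2 = -2
y = Dy/D = 16/-2 = -8

x = -2, y = -8


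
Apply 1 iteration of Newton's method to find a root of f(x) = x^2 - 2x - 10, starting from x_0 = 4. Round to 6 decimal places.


Newton's method: x_(n+1) = x_n - f(x_n)/f'(x_n)
f(x) = x^2 - 2x - 10
f'(x) = 2x - 2

Iteration 1:
  f(4.000000) = -2.000000
  f'(4.000000) = 6.000000
  x_1 = 4.000000 - (-2.000000)/(6.000000) = 4.333333

x_1 = 4.333333


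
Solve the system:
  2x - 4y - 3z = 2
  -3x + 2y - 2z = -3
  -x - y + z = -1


Using Cramer's rule. Expand each determinant along the first row.
D  = 2*[2*1 - (-2)*(-1)] - (-4)*[(-3)*1 - (-2)*(-1)] + (-3)*[(-3)*(-1) - 2*(-1)]
  = 2*(0) - (-4)*(-5) + (-3)*(5) = -35
Dx = 2*[2*1 - (-2)*(-1)] - (-4)*[(-3)*1 - (-2)*(-1)] + (-3)*[(-3)*(-1) - 2*(-1)]
  = 2*(0) - (-4)*(-5) + (-3)*(5) = -35
Dy = 2*[(-3)*1 - (-2)*(-1)] - 2*[(-3)*1 - (-2)*(-1)] + (-3)*[(-3)*(-1) - (-3)*(-1)]
  = 2*(-5) - 2*(-5) + (-3)*(0) = 0
Dz = 2*[2*(-1) - (-3)*(-1)] - (-4)*[(-3)*(-1) - (-3)*(-1)] + 2*[(-3)*(-1) - 2*(-1)]
  = 2*(-5) - (-4)*(0) + 2*(5) = 0
x = Dx/D = -35/-35 = 1, y = Dy/D = 0/-35 = 0, z = Dz/D = 0/-35 = 0
Check eq1: (2)(1) + (-4)(0) + (-3)(0) = 2 = 2 ✓
Check eq2: (-3)(1) + (2)(0) + (-2)(0) = -3 = -3 ✓
Check eq3: (-1)(1) + (-1)(0) + (1)(0) = -1 = -1 ✓

x = 1, y = 0, z = 0


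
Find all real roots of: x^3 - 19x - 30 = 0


Let p(x) = x^3 - 19x - 30. By the rational root theorem (leading coefficient 1), any rational root is an integer divisor of 30: try ±1, ±2, ... in turn.
Test x = 1: value = -48 ≠ 0.
Test x = -1: value = -12 ≠ 0.
Test x = 2: value = -60 ≠ 0.
Test x = -2: value = 0 ✓, so (x + 2) is a factor.
Synthetic division by (x + 2): bring down 1; 1(-2) + 0 = -2; (-2)(-2) - 19 = -15; (-15)(-2) - 30 = 0 → quotient x^2 - 2x - 15, remainder 0.
Solve the quadratic x^2 - 2x - 15 = 0: discriminant = (-2)^2 - 4(1)(-15) = 4 + 60 = 64.
sqrt(64) = 8, so x = (2 ± 8)/2: x = 5 or x = -3.

x = -3, x = -2, x = 5


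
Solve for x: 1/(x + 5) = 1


Multiply both sides by (x + 5): 1 = 1(x + 5)
Distribute: 1 = x + 5
x = 1 - 5 = -4
x = -4

x = -4


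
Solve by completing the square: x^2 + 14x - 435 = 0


Start: x^2 + 14x - 435 = 0
Move constant: x^2 + 14x = 435
Half of 14 is 7, squared is 49
Add 49 to both sides: x^2 + 14x + 49 = 484
(x + 7)^2 = 484
x + 7 = ±22
x = -7 + 22 = 15 or x = -7 - 22 = -29

x = -29, x = 15


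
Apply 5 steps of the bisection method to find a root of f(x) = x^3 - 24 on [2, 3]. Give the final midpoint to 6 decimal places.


f(x) = x^3 - 24
f(2) = -16 < 0
f(3) = 3 > 0

Step 1: midpoint = (2.000000 + 3.000000)/2 = 2.500000
  f(2.500000) = -8.375000
  f(mid) < 0, so root is in [2.500000, 3.000000]

Step 2: midpoint = (2.500000 + 3.000000)/2 = 2.750000
  f(2.750000) = -3.203125
  f(mid) < 0, so root is in [2.750000, 3.000000]

Step 3: midpoint = (2.750000 + 3.000000)/2 = 2.875000
  f(2.875000) = -0.236328
  f(mid) < 0, so root is in [2.875000, 3.000000]

Step 4: midpoint = (2.875000 + 3.000000)/2 = 2.937500
  f(2.937500) = 1.347412
  f(mid) > 0, so root is in [2.875000, 2.937500]

Step 5: midpoint = (2.875000 + 2.937500)/2 = 2.906250
  f(2.906250) = 0.547028
  f(mid) > 0, so root is in [2.875000, 2.906250]

midpoint = 2.906250


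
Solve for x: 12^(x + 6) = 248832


Express both sides with the same base.
248832 = 12^5
Since the bases match, equate exponents: x + 6 = 5
So x = 5 - (6) = -1

x = -1


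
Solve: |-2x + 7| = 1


An absolute value equation |expr| = 1 gives two cases:
Case 1: -2x + 7 = 1
  -2x = -6, so x = 3
Case 2: -2x + 7 = -1
  -2x = -8, so x = 4

x = 3, x = 4


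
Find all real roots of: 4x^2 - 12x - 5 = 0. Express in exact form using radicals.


Using the quadratic formula: x = (-b ± sqrt(b^2 - 4ac)) / (2a)
Here a = 4, b = -12, c = -5
Discriminant = b^2 - 4ac = (-12)^2 - 4(4)(-5) = 144 + 80 = 224
Since discriminant = 224 > 0, there are two real roots.
x = (12 ± 4*sqrt(14)) / 8
Simplifying: x = (3 ± sqrt(14)) / 2
Numerically: x ≈ 3.3708 or x ≈ -0.3708

x = (3 + sqrt(14)) / 2 or x = (3 - sqrt(14)) / 2


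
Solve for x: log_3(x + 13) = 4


Convert to exponential form: x + 13 = 3^4 = 81
x = 81 - 13 = 68
Check: log_3(68 + 13) = log_3(81) = log_3(81) = 4 ✓

x = 68


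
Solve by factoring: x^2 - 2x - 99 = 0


We need two numbers that multiply to -99 and add to -2.
Those numbers are -11 and 9 (since (-11) * 9 = -99 and (-11) + 9 = -2).
So x^2 - 2x - 99 = (x - 11)(x + 9) = 0
Setting each factor to zero: x = 11 or x = -9

x = -9, x = 11


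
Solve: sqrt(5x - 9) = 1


Square both sides: 5x - 9 = 1^2 = 1
5x = 1 + 9 = 10
x = 2
Check: sqrt(5*2 - 9) = sqrt(1) = 1 ✓

x = 2


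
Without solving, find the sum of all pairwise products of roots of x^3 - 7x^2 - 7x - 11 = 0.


By Vieta's formulas for x^3 + bx^2 + cx + d = 0:
  r1 + r2 + r3 = -b/a = 7
  r1*r2 + r1*r3 + r2*r3 = c/a = -7
  r1*r2*r3 = -d/a = 11


Sum of pairwise products = -7


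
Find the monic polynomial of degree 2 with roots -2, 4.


A monic polynomial with roots -2, 4 is:
p(x) = (x + 2)(x - 4)
After multiplying by (x + 2): x + 2
After multiplying by (x - 4): x^2 - 2x - 8

x^2 - 2x - 8


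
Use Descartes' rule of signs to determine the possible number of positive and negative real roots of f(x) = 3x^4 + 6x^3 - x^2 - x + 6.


Descartes' rule of signs:

For positive roots, count sign changes in f(x) = 3x^4 + 6x^3 - x^2 - x + 6:
Signs of coefficients: +, +, -, -, +
Number of sign changes: 2
Possible positive real roots: 2, 0

For negative roots, examine f(-x) = 3x^4 - 6x^3 - x^2 + x + 6:
Signs of coefficients: +, -, -, +, +
Number of sign changes: 2
Possible negative real roots: 2, 0

Positive roots: 2 or 0; Negative roots: 2 or 0


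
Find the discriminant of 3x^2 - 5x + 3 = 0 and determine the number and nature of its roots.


For ax^2 + bx + c = 0, discriminant D = b^2 - 4ac
Here a = 3, b = -5, c = 3
D = (-5)^2 - 4(3)(3) = 25 - 36 = -11

D = -11 < 0
The equation has no real roots (2 complex conjugate roots).

Discriminant = -11, no real roots (2 complex conjugate roots)


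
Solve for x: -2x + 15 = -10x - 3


Starting with: -2x + 15 = -10x - 3
Move all x terms to left: (-2 + 10)x = -3 - 15
Simplify: 8x = -18
Divide both sides by 8: x = -9/4

x = -9/4


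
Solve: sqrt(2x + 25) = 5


Square both sides: 2x + 25 = 5^2 = 25
2x = 25 - 25 = 0
x = 0
Check: sqrt(2*0 + 25) = sqrt(25) = 5 ✓

x = 0


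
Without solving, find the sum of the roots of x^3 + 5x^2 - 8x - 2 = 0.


By Vieta's formulas for x^3 + bx^2 + cx + d = 0:
  r1 + r2 + r3 = -b/a = -5
  r1*r2 + r1*r3 + r2*r3 = c/a = -8
  r1*r2*r3 = -d/a = 2


Sum = -5


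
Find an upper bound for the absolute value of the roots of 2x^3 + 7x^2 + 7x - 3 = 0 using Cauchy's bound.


Cauchy's bound: all roots r satisfy |r| <= 1 + max(|a_i/a_n|) for i = 0,...,n-1
where a_n is the leading coefficient.

Coefficients: [2, 7, 7, -3]
Leading coefficient a_n = 2
Ratios |a_i/a_n|: 7/2, 7/2, 3/2
Maximum ratio: 7/2
Cauchy's bound: |r| <= 1 + 7/2 = 9/2

Upper bound = 9/2


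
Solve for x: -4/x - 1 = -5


Subtract -1 from both sides: -4/x = -4
Multiply both sides by x: -4 = -4 * x
Divide by -4: x = 1

x = 1


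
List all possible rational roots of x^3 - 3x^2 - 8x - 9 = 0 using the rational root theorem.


Rational root theorem: possible roots are ±p/q where:
  p divides the constant term (-9): p ∈ {1, 3, 9}
  q divides the leading coefficient (1): q ∈ {1}

All possible rational roots: -9, -3, -1, 1, 3, 9

-9, -3, -1, 1, 3, 9


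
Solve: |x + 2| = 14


An absolute value equation |expr| = 14 gives two cases:
Case 1: x + 2 = 14
  x = 12, so x = 12
Case 2: x + 2 = -14
  x = -16, so x = -16

x = -16, x = 12


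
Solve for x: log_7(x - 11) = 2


Convert to exponential form: x - 11 = 7^2 = 49
x = 49 + 11 = 60
Check: log_7(60 - 11) = log_7(49) = log_7(49) = 2 ✓

x = 60


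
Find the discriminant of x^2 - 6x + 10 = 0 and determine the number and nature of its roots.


For ax^2 + bx + c = 0, discriminant D = b^2 - 4ac
Here a = 1, b = -6, c = 10
D = (-6)^2 - 4(1)(10) = 36 - 40 = -4

D = -4 < 0
The equation has no real roots (2 complex conjugate roots).

Discriminant = -4, no real roots (2 complex conjugate roots)


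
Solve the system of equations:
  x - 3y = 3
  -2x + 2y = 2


Using Cramer's rule:
Determinant D = (1)(2) - (-2)(-3) = 2 - 6 = -4
Dx = (3)(2) - (2)(-3) = 6 + 6 = 12
Dy = (1)(2) - (-2)(3) = 2 + 6 = 8
x = Dx/D = 12/-4 = -3
y = Dy/D = 8/-4 = -2

x = -3, y = -2


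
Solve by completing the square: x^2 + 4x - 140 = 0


Start: x^2 + 4x - 140 = 0
Move constant: x^2 + 4x = 140
Half of 4 is 2, squared is 4
Add 4 to both sides: x^2 + 4x + 4 = 144
(x + 2)^2 = 144
x + 2 = ±12
x = -2 + 12 = 10 or x = -2 - 12 = -14

x = -14, x = 10


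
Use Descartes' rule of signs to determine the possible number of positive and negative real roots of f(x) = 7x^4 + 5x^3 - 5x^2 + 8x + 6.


Descartes' rule of signs:

For positive roots, count sign changes in f(x) = 7x^4 + 5x^3 - 5x^2 + 8x + 6:
Signs of coefficients: +, +, -, +, +
Number of sign changes: 2
Possible positive real roots: 2, 0

For negative roots, examine f(-x) = 7x^4 - 5x^3 - 5x^2 - 8x + 6:
Signs of coefficients: +, -, -, -, +
Number of sign changes: 2
Possible negative real roots: 2, 0

Positive roots: 2 or 0; Negative roots: 2 or 0


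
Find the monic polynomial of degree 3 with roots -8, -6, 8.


A monic polynomial with roots -8, -6, 8 is:
p(x) = (x + 8)(x + 6)(x - 8)
After multiplying by (x + 8): x + 8
After multiplying by (x + 6): x^2 + 14x + 48
After multiplying by (x - 8): x^3 + 6x^2 - 64x - 384

x^3 + 6x^2 - 64x - 384


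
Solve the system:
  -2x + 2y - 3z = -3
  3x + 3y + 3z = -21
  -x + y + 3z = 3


Using Cramer's rule. Expand each determinant along the first row.
D  = (-2)*[3*3 - 3*1] - 2*[3*3 - 3*(-1)] + (-3)*[3*1 - 3*(-1)]
  = (-2)*(6) - 2*(12) + (-3)*(6) = -54
Dx = (-3)*[3*3 - 3*1] - 2*[(-21)*3 - 3*3] + (-3)*[(-21)*1 - 3*3]
  = (-3)*(6) - 2*(-72) + (-3)*(-30) = 216
Dy = (-2)*[(-21)*3 - 3*3] - (-3)*[3*3 - 3*(-1)] + (-3)*[3*3 - (-21)*(-1)]
  = (-2)*(-72) - (-3)*(12) + (-3)*(-12) = 216
Dz = (-2)*[3*3 - (-21)*1] - 2*[3*3 - (-21)*(-1)] + (-3)*[3*1 - 3*(-1)]
  = (-2)*(30) - 2*(-12) + (-3)*(6) = -54
x = Dx/D = 216/-54 = -4, y = Dy/D = 216/-54 = -4, z = Dz/D = -54/-54 = 1
Check eq1: (-2)(-4) + (2)(-4) + (-3)(1) = -3 = -3 ✓
Check eq2: (3)(-4) + (3)(-4) + (3)(1) = -21 = -21 ✓
Check eq3: (-1)(-4) + (1)(-4) + (3)(1) = 3 = 3 ✓

x = -4, y = -4, z = 1


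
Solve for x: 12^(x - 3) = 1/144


Express both sides with the same base.
1/144 = 12^(-2)
Since the bases match, equate exponents: x - 3 = -2
So x = -2 - (-3) = 1

x = 1


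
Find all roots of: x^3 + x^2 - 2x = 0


The constant term is 0, so x = 0 is a root. Factor out x:
  x^2 + x - 2 = 0
Solve the quadratic x^2 + x - 2 = 0: discriminant = 1^2 - 4(1)(-2) = 1 + 8 = 9.
sqrt(9) = 3, so x = (-1 ± 3)/2: x = 1 or x = -2.
Collecting all roots found:

x = -2, x = 0, x = 1


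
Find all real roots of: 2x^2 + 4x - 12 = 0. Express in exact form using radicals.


Using the quadratic formula: x = (-b ± sqrt(b^2 - 4ac)) / (2a)
Here a = 2, b = 4, c = -12
Discriminant = b^2 - 4ac = 4^2 - 4(2)(-12) = 16 + 96 = 112
Since discriminant = 112 > 0, there are two real roots.
x = (-4 ± 4*sqrt(7)) / 4
Simplifying: x = -1 ± sqrt(7)
Numerically: x ≈ 1.6458 or x ≈ -3.6458

x = -1 + sqrt(7) or x = -1 - sqrt(7)


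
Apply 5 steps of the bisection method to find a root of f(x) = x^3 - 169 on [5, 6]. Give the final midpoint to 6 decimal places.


f(x) = x^3 - 169
f(5) = -44 < 0
f(6) = 47 > 0

Step 1: midpoint = (5.000000 + 6.000000)/2 = 5.500000
  f(5.500000) = -2.625000
  f(mid) < 0, so root is in [5.500000, 6.000000]

Step 2: midpoint = (5.500000 + 6.000000)/2 = 5.750000
  f(5.750000) = 21.109375
  f(mid) > 0, so root is in [5.500000, 5.750000]

Step 3: midpoint = (5.500000 + 5.750000)/2 = 5.625000
  f(5.625000) = 8.978516
  f(mid) > 0, so root is in [5.500000, 5.625000]

Step 4: midpoint = (5.500000 + 5.625000)/2 = 5.562500
  f(5.562500) = 3.111572
  f(mid) > 0, so root is in [5.500000, 5.562500]

Step 5: midpoint = (5.500000 + 5.562500)/2 = 5.531250
  f(5.531250) = 0.227081
  f(mid) > 0, so root is in [5.500000, 5.531250]

midpoint = 5.531250


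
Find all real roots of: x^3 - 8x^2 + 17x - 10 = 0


Let p(x) = x^3 - 8x^2 + 17x - 10. By the rational root theorem (leading coefficient 1), any rational root is an integer divisor of 10: try ±1, ±2, ... in turn.
Test x = 1: value = 0 ✓, so (x - 1) is a factor.
Synthetic division by (x - 1): bring down 1; 1(1) - 8 = -7; (-7)(1) + 17 = 10; 10(1) - 10 = 0 → quotient x^2 - 7x + 10, remainder 0.
Solve the quadratic x^2 - 7x + 10 = 0: discriminant = (-7)^2 - 4(1)(10) = 49 - 40 = 9.
sqrt(9) = 3, so x = (7 ± 3)/2: x = 5 or x = 2.

x = 1, x = 2, x = 5


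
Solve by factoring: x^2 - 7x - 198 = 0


We need two numbers that multiply to -198 and add to -7.
Those numbers are -18 and 11 (since (-18) * 11 = -198 and (-18) + 11 = -7).
So x^2 - 7x - 198 = (x - 18)(x + 11) = 0
Setting each factor to zero: x = 18 or x = -11

x = -11, x = 18


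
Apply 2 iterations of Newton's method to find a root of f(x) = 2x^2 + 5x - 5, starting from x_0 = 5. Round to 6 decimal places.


Newton's method: x_(n+1) = x_n - f(x_n)/f'(x_n)
f(x) = 2x^2 + 5x - 5
f'(x) = 4x + 5

Iteration 1:
  f(5.000000) = 70.000000
  f'(5.000000) = 25.000000
  x_1 = 5.000000 - (70.000000)/(25.000000) = 2.200000

Iteration 2:
  f(2.200000) = 15.680000
  f'(2.200000) = 13.800000
  x_2 = 2.200000 - (15.680000)/(13.800000) = 1.063768

x_2 = 1.063768


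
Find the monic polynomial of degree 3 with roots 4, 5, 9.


A monic polynomial with roots 4, 5, 9 is:
p(x) = (x - 4)(x - 5)(x - 9)
After multiplying by (x - 4): x - 4
After multiplying by (x - 5): x^2 - 9x + 20
After multiplying by (x - 9): x^3 - 18x^2 + 101x - 180

x^3 - 18x^2 + 101x - 180


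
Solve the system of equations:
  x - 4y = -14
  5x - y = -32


Using Cramer's rule:
Determinant D = (1)(-1) - (5)(-4) = -1 + 20 = 19
Dx = (-14)(-1) - (-32)(-4) = 14 - 128 = -114
Dy = (1)(-32) - (5)(-14) = -32 + 70 = 38
x = Dx/D = -114/19 = -6
y = Dy/D = 38/19 = 2

x = -6, y = 2


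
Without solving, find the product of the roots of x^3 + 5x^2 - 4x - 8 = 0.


By Vieta's formulas for x^3 + bx^2 + cx + d = 0:
  r1 + r2 + r3 = -b/a = -5
  r1*r2 + r1*r3 + r2*r3 = c/a = -4
  r1*r2*r3 = -d/a = 8


Product = 8


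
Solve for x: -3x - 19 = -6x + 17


Starting with: -3x - 19 = -6x + 17
Move all x terms to left: (-3 + 6)x = 17 + 19
Simplify: 3x = 36
Divide both sides by 3: x = 12

x = 12


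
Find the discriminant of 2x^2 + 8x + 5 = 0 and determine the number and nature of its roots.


For ax^2 + bx + c = 0, discriminant D = b^2 - 4ac
Here a = 2, b = 8, c = 5
D = (8)^2 - 4(2)(5) = 64 - 40 = 24

D = 24 > 0 but not a perfect square
The equation has 2 distinct real irrational roots.

Discriminant = 24, 2 distinct real irrational roots


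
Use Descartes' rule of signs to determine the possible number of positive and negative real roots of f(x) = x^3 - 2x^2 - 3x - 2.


Descartes' rule of signs:

For positive roots, count sign changes in f(x) = x^3 - 2x^2 - 3x - 2:
Signs of coefficients: +, -, -, -
Number of sign changes: 1
Possible positive real roots: 1

For negative roots, examine f(-x) = -x^3 - 2x^2 + 3x - 2:
Signs of coefficients: -, -, +, -
Number of sign changes: 2
Possible negative real roots: 2, 0

Positive roots: 1; Negative roots: 2 or 0


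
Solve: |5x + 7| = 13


An absolute value equation |expr| = 13 gives two cases:
Case 1: 5x + 7 = 13
  5x = 6, so x = 6/5
Case 2: 5x + 7 = -13
  5x = -20, so x = -4

x = -4, x = 6/5


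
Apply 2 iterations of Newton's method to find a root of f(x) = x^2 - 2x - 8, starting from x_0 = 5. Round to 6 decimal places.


Newton's method: x_(n+1) = x_n - f(x_n)/f'(x_n)
f(x) = x^2 - 2x - 8
f'(x) = 2x - 2

Iteration 1:
  f(5.000000) = 7.000000
  f'(5.000000) = 8.000000
  x_1 = 5.000000 - (7.000000)/(8.000000) = 4.125000

Iteration 2:
  f(4.125000) = 0.765625
  f'(4.125000) = 6.250000
  x_2 = 4.125000 - (0.765625)/(6.250000) = 4.002500

x_2 = 4.002500


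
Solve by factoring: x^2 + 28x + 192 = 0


We need two numbers that multiply to 192 and add to 28.
Those numbers are 12 and 16 (since 12 * 16 = 192 and 12 + 16 = 28).
So x^2 + 28x + 192 = (x + 12)(x + 16) = 0
Setting each factor to zero: x = -12 or x = -16

x = -16, x = -12


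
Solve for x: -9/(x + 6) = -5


Multiply both sides by (x + 6): -9 = -5(x + 6)
Distribute: -9 = -5x - 30
-5x = -9 + 30 = 21
x = -21/5

x = -21/5


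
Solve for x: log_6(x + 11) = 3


Convert to exponential form: x + 11 = 6^3 = 216
x = 216 - 11 = 205
Check: log_6(205 + 11) = log_6(216) = log_6(216) = 3 ✓

x = 205


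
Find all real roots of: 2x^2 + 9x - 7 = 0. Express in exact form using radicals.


Using the quadratic formula: x = (-b ± sqrt(b^2 - 4ac)) / (2a)
Here a = 2, b = 9, c = -7
Discriminant = b^2 - 4ac = 9^2 - 4(2)(-7) = 81 + 56 = 137
Since discriminant = 137 > 0, there are two real roots.
x = (-9 ± sqrt(137)) / 4
Numerically: x ≈ 0.6762 or x ≈ -5.1762

x = (-9 + sqrt(137)) / 4 or x = (-9 - sqrt(137)) / 4


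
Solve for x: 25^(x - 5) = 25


Express both sides with the same base.
25 = 25^1
Since the bases match, equate exponents: x - 5 = 1
So x = 1 - (-5) = 6

x = 6


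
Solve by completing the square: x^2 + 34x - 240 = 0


Start: x^2 + 34x - 240 = 0
Move constant: x^2 + 34x = 240
Half of 34 is 17, squared is 289
Add 289 to both sides: x^2 + 34x + 289 = 529
(x + 17)^2 = 529
x + 17 = ±23
x = -17 + 23 = 6 or x = -17 - 23 = -40

x = -40, x = 6


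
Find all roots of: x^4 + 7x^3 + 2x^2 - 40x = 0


The constant term is 0, so x = 0 is a root. Factor out x:
  x^3 + 7x^2 + 2x - 40 = 0
Let p(x) = x^3 + 7x^2 + 2x - 40. By the rational root theorem (leading coefficient 1), any rational root is an integer divisor of 40: try ±1, ±2, ... in turn.
Test x = 1: value = -30 ≠ 0.
Test x = -1: value = -36 ≠ 0.
Test x = 2: value = 0 ✓, so (x - 2) is a factor.
Synthetic division by (x - 2): bring down 1; 1(2) + 7 = 9; 9(2) + 2 = 20; 20(2) - 40 = 0 → quotient x^2 + 9x + 20, remainder 0.
Solve the quadratic x^2 + 9x + 20 = 0: discriminant = 9^2 - 4(1)(20) = 81 - 80 = 1.
sqrt(1) = 1, so x = (-9 ± 1)/2: x = -4 or x = -5.
Collecting all roots found:

x = -5, x = -4, x = 0, x = 2


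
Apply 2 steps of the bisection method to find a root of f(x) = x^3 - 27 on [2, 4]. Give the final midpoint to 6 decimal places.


f(x) = x^3 - 27
f(2) = -19 < 0
f(4) = 37 > 0

Step 1: midpoint = (2.000000 + 4.000000)/2 = 3.000000
  f(3.000000) = 0.000000
  f(mid) = 0, exact root found!

midpoint = 3.000000


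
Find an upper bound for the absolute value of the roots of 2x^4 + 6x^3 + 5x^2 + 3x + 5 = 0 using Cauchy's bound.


Cauchy's bound: all roots r satisfy |r| <= 1 + max(|a_i/a_n|) for i = 0,...,n-1
where a_n is the leading coefficient.

Coefficients: [2, 6, 5, 3, 5]
Leading coefficient a_n = 2
Ratios |a_i/a_n|: 3, 5/2, 3/2, 5/2
Maximum ratio: 3
Cauchy's bound: |r| <= 1 + 3 = 4

Upper bound = 4


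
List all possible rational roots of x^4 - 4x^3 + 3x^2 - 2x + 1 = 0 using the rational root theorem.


Rational root theorem: possible roots are ±p/q where:
  p divides the constant term (1): p ∈ {1}
  q divides the leading coefficient (1): q ∈ {1}

All possible rational roots: -1, 1

-1, 1


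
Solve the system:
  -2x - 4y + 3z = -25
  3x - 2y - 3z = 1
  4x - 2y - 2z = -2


Using Cramer's rule. Expand each determinant along the first row.
D  = (-2)*[(-2)*(-2) - (-3)*(-2)] - (-4)*[3*(-2) - (-3)*4] + 3*[3*(-2) - (-2)*4]
  = (-2)*(-2) - (-4)*(6) + 3*(2) = 34
Dx = (-25)*[(-2)*(-2) - (-3)*(-2)] - (-4)*[1*(-2) - (-3)*(-2)] + 3*[1*(-2) - (-2)*(-2)]
  = (-25)*(-2) - (-4)*(-8) + 3*(-6) = 0
Dy = (-2)*[1*(-2) - (-3)*(-2)] - (-25)*[3*(-2) - (-3)*4] + 3*[3*(-2) - 1*4]
  = (-2)*(-8) - (-25)*(6) + 3*(-10) = 136
Dz = (-2)*[(-2)*(-2) - 1*(-2)] - (-4)*[3*(-2) - 1*4] + (-25)*[3*(-2) - (-2)*4]
  = (-2)*(6) - (-4)*(-10) + (-25)*(2) = -102
x = Dx/D = 0/34 = 0, y = Dy/D = 136/34 = 4, z = Dz/D = -102/34 = -3
Check eq1: (-2)(0) + (-4)(4) + (3)(-3) = -25 = -25 ✓
Check eq2: (3)(0) + (-2)(4) + (-3)(-3) = 1 = 1 ✓
Check eq3: (4)(0) + (-2)(4) + (-2)(-3) = -2 = -2 ✓

x = 0, y = 4, z = -3


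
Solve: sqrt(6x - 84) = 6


Square both sides: 6x - 84 = 6^2 = 36
6x = 36 + 84 = 120
x = 20
Check: sqrt(6*20 - 84) = sqrt(36) = 6 ✓

x = 20


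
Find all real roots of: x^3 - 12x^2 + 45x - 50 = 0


Let p(x) = x^3 - 12x^2 + 45x - 50. By the rational root theorem (leading coefficient 1), any rational root is an integer divisor of 50: try ±1, ±2, ... in turn.
Test x = 1: value = -16 ≠ 0.
Test x = -1: value = -108 ≠ 0.
Test x = 2: value = 0 ✓, so (x - 2) is a factor.
Synthetic division by (x - 2): bring down 1; 1(2) - 12 = -10; (-10)(2) + 45 = 25; 25(2) - 50 = 0 → quotient x^2 - 10x + 25, remainder 0.
Solve the quadratic x^2 - 10x + 25 = 0: discriminant = (-10)^2 - 4(1)(25) = 100 - 100 = 0.
Discriminant = 0, so a double root: x = 10/2 = 5.

x = 2, x = 5 (multiplicity 2)


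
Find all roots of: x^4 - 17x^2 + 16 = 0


Let p(x) = x^4 - 17x^2 + 16. By the rational root theorem (leading coefficient 1), any rational root is an integer divisor of 16: try ±1, ±2, ... in turn.
Test x = 1: value = 0 ✓, so (x - 1) is a factor.
Synthetic division by (x - 1): bring down 1; 1(1) + 0 = 1; 1(1) - 17 = -16; (-16)(1) + 0 = -16; (-16)(1) + 16 = 0 → quotient x^3 + x^2 - 16x - 16, remainder 0.
Continue with the quotient x^3 + x^2 - 16x - 16 (candidates must divide 16; re-test x = 1 first in case it repeats).
Test x = 1: value = -30 ≠ 0.
Test x = -1: value = 0 ✓, so (x + 1) is a factor.
Synthetic division by (x + 1): bring down 1; 1(-1) + 1 = 0; 0(-1) - 16 = -16; (-16)(-1) - 16 = 0 → quotient x^2 - 16, remainder 0.
Solve the quadratic x^2 - 16 = 0: discriminant = 0^2 - 4(1)(-16) = 0 + 64 = 64.
sqrt(64) = 8, so x = (0 ± 8)/2: x = 4 or x = -4.
Collecting all roots found:

x = -4, x = -1, x = 1, x = 4


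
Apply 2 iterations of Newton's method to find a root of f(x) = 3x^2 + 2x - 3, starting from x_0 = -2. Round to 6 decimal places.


Newton's method: x_(n+1) = x_n - f(x_n)/f'(x_n)
f(x) = 3x^2 + 2x - 3
f'(x) = 6x + 2

Iteration 1:
  f(-2.000000) = 5.000000
  f'(-2.000000) = -10.000000
  x_1 = -2.000000 - (5.000000)/(-10.000000) = -1.500000

Iteration 2:
  f(-1.500000) = 0.750000
  f'(-1.500000) = -7.000000
  x_2 = -1.500000 - (0.750000)/(-7.000000) = -1.392857

x_2 = -1.392857


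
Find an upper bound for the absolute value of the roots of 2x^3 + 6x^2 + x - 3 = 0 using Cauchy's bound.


Cauchy's bound: all roots r satisfy |r| <= 1 + max(|a_i/a_n|) for i = 0,...,n-1
where a_n is the leading coefficient.

Coefficients: [2, 6, 1, -3]
Leading coefficient a_n = 2
Ratios |a_i/a_n|: 3, 1/2, 3/2
Maximum ratio: 3
Cauchy's bound: |r| <= 1 + 3 = 4

Upper bound = 4


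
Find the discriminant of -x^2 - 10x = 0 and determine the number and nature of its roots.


For ax^2 + bx + c = 0, discriminant D = b^2 - 4ac
Here a = -1, b = -10, c = 0
D = (-10)^2 - 4(-1)(0) = 100 - 0 = 100

D = 100 > 0 and is a perfect square (sqrt = 10)
The equation has 2 distinct real rational roots.

Discriminant = 100, 2 distinct real rational roots


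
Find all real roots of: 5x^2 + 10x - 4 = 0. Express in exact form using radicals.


Using the quadratic formula: x = (-b ± sqrt(b^2 - 4ac)) / (2a)
Here a = 5, b = 10, c = -4
Discriminant = b^2 - 4ac = 10^2 - 4(5)(-4) = 100 + 80 = 180
Since discriminant = 180 > 0, there are two real roots.
x = (-10 ± 6*sqrt(5)) / 10
Simplifying: x = (-5 ± 3*sqrt(5)) / 5
Numerically: x ≈ 0.3416 or x ≈ -2.3416

x = (-5 + 3*sqrt(5)) / 5 or x = (-5 - 3*sqrt(5)) / 5


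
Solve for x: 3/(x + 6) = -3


Multiply both sides by (x + 6): 3 = -3(x + 6)
Distribute: 3 = -3x - 18
-3x = 3 + 18 = 21
x = -7

x = -7


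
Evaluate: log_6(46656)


We need the exponent such that 6^? = 46656
6^6 = 46656
Therefore log_6(46656) = 6

6


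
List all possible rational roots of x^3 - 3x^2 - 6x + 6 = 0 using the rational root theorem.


Rational root theorem: possible roots are ±p/q where:
  p divides the constant term (6): p ∈ {1, 2, 3, 6}
  q divides the leading coefficient (1): q ∈ {1}

All possible rational roots: -6, -3, -2, -1, 1, 2, 3, 6

-6, -3, -2, -1, 1, 2, 3, 6


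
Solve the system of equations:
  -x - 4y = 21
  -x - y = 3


Using Cramer's rule:
Determinant D = (-1)(-1) - (-1)(-4) = 1 - 4 = -3
Dx = (21)(-1) - (3)(-4) = -21 + 12 = -9
Dy = (-1)(3) - (-1)(21) = -3 + 21 = 18
x = Dx/D = -9/-3 = 3
y = Dy/D = 18/-3 = -6

x = 3, y = -6


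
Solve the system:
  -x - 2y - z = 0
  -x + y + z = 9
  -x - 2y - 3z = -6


Using Cramer's rule. Expand each determinant along the first row.
D  = (-1)*[1*(-3) - 1*(-2)] - (-2)*[(-1)*(-3) - 1*(-1)] + (-1)*[(-1)*(-2) - 1*(-1)]
  = (-1)*(-1) - (-2)*(4) + (-1)*(3) = 6
Dx = 0*[1*(-3) - 1*(-2)] - (-2)*[9*(-3) - 1*(-6)] + (-1)*[9*(-2) - 1*(-6)]
  = 0*(-1) - (-2)*(-21) + (-1)*(-12) = -30
Dy = (-1)*[9*(-3) - 1*(-6)] - 0*[(-1)*(-3) - 1*(-1)] + (-1)*[(-1)*(-6) - 9*(-1)]
  = (-1)*(-21) - 0*(4) + (-1)*(15) = 6
Dz = (-1)*[1*(-6) - 9*(-2)] - (-2)*[(-1)*(-6) - 9*(-1)] + 0*[(-1)*(-2) - 1*(-1)]
  = (-1)*(12) - (-2)*(15) + 0*(3) = 18
x = Dx/D = -30/6 = -5, y = Dy/D = 6/6 = 1, z = Dz/D = 18/6 = 3
Check eq1: (-1)(-5) + (-2)(1) + (-1)(3) = 0 = 0 ✓
Check eq2: (-1)(-5) + (1)(1) + (1)(3) = 9 = 9 ✓
Check eq3: (-1)(-5) + (-2)(1) + (-3)(3) = -6 = -6 ✓

x = -5, y = 1, z = 3


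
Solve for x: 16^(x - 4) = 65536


Express both sides with the same base.
65536 = 16^4
Since the bases match, equate exponents: x - 4 = 4
So x = 4 - (-4) = 8

x = 8


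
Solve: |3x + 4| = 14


An absolute value equation |expr| = 14 gives two cases:
Case 1: 3x + 4 = 14
  3x = 10, so x = 10/3
Case 2: 3x + 4 = -14
  3x = -18, so x = -6

x = -6, x = 10/3


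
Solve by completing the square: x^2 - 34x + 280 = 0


Start: x^2 - 34x + 280 = 0
Move constant: x^2 - 34x = -280
Half of -34 is -17, squared is 289
Add 289 to both sides: x^2 - 34x + 289 = 9
(x - 17)^2 = 9
x - 17 = ±3
x = 17 + 3 = 20 or x = 17 - 3 = 14

x = 14, x = 20


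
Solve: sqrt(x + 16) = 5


Square both sides: x + 16 = 5^2 = 25
x = 25 - 16 = 9
x = 9
Check: sqrt(1*9 + 16) = sqrt(25) = 5 ✓

x = 9


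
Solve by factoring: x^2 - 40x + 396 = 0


We need two numbers that multiply to 396 and add to -40.
Those numbers are -22 and -18 (since (-22) * (-18) = 396 and (-22) + (-18) = -40).
So x^2 - 40x + 396 = (x - 22)(x - 18) = 0
Setting each factor to zero: x = 22 or x = 18

x = 18, x = 22


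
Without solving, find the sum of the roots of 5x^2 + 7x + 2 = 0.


By Vieta's formulas for ax^2 + bx + c = 0:
  Sum of roots = -b/a
  Product of roots = c/a

Here a = 5, b = 7, c = 2
Sum = -(7)/5 = -7/5
Product = 2/5 = 2/5

Sum = -7/5


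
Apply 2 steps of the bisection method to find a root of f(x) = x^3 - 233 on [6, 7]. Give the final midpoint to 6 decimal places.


f(x) = x^3 - 233
f(6) = -17 < 0
f(7) = 110 > 0

Step 1: midpoint = (6.000000 + 7.000000)/2 = 6.500000
  f(6.500000) = 41.625000
  f(mid) > 0, so root is in [6.000000, 6.500000]

Step 2: midpoint = (6.000000 + 6.500000)/2 = 6.250000
  f(6.250000) = 11.140625
  f(mid) > 0, so root is in [6.000000, 6.250000]

midpoint = 6.250000


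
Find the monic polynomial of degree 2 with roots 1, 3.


A monic polynomial with roots 1, 3 is:
p(x) = (x - 1)(x - 3)
After multiplying by (x - 1): x - 1
After multiplying by (x - 3): x^2 - 4x + 3

x^2 - 4x + 3


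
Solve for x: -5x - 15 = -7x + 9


Starting with: -5x - 15 = -7x + 9
Move all x terms to left: (-5 + 7)x = 9 + 15
Simplify: 2x = 24
Divide both sides by 2: x = 12

x = 12


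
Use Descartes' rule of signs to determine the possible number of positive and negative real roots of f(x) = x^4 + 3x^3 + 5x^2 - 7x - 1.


Descartes' rule of signs:

For positive roots, count sign changes in f(x) = x^4 + 3x^3 + 5x^2 - 7x - 1:
Signs of coefficients: +, +, +, -, -
Number of sign changes: 1
Possible positive real roots: 1

For negative roots, examine f(-x) = x^4 - 3x^3 + 5x^2 + 7x - 1:
Signs of coefficients: +, -, +, +, -
Number of sign changes: 3
Possible negative real roots: 3, 1

Positive roots: 1; Negative roots: 3 or 1


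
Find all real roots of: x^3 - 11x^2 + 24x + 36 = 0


Let p(x) = x^3 - 11x^2 + 24x + 36. By the rational root theorem (leading coefficient 1), any rational root is an integer divisor of 36: try ±1, ±2, ... in turn.
Test x = 1: value = 50 ≠ 0.
Test x = -1: value = 0 ✓, so (x + 1) is a factor.
Synthetic division by (x + 1): bring down 1; 1(-1) - 11 = -12; (-12)(-1) + 24 = 36; 36(-1) + 36 = 0 → quotient x^2 - 12x + 36, remainder 0.
Solve the quadratic x^2 - 12x + 36 = 0: discriminant = (-12)^2 - 4(1)(36) = 144 - 144 = 0.
Discriminant = 0, so a double root: x = 12/2 = 6.

x = -1, x = 6 (multiplicity 2)


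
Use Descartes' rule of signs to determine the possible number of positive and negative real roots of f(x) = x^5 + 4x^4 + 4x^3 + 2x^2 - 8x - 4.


Descartes' rule of signs:

For positive roots, count sign changes in f(x) = x^5 + 4x^4 + 4x^3 + 2x^2 - 8x - 4:
Signs of coefficients: +, +, +, +, -, -
Number of sign changes: 1
Possible positive real roots: 1

For negative roots, examine f(-x) = -x^5 + 4x^4 - 4x^3 + 2x^2 + 8x - 4:
Signs of coefficients: -, +, -, +, +, -
Number of sign changes: 4
Possible negative real roots: 4, 2, 0

Positive roots: 1; Negative roots: 4 or 2 or 0


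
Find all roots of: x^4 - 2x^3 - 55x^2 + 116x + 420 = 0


Let p(x) = x^4 - 2x^3 - 55x^2 + 116x + 420. By the rational root theorem (leading coefficient 1), any rational root is an integer divisor of 420: try ±1, ±2, ... in turn.
Test x = 1: value = 480 ≠ 0.
Test x = -1: value = 252 ≠ 0.
Test x = 2: value = 432 ≠ 0.
Test x = -2: value = 0 ✓, so (x + 2) is a factor.
Synthetic division by (x + 2): bring down 1; 1(-2) - 2 = -4; (-4)(-2) - 55 = -47; (-47)(-2) + 116 = 210; 210(-2) + 420 = 0 → quotient x^3 - 4x^2 - 47x + 210, remainder 0.
Continue with the quotient x^3 - 4x^2 - 47x + 210 (candidates must divide 210; re-test x = -2 first in case it repeats).
Test x = -2: value = 280 ≠ 0.
Test x = 3: value = 60 ≠ 0.
Test x = -3: value = 288 ≠ 0.
Test x = 5: value = 0 ✓, so (x - 5) is a factor.
Synthetic division by (x - 5): bring down 1; 1(5) - 4 = 1; 1(5) - 47 = -42; (-42)(5) + 210 = 0 → quotient x^2 + x - 42, remainder 0.
Solve the quadratic x^2 + x - 42 = 0: discriminant = 1^2 - 4(1)(-42) = 1 + 168 = 169.
sqrt(169) = 13, so x = (-1 ± 13)/2: x = 6 or x = -7.
Collecting all roots found:

x = -7, x = -2, x = 5, x = 6


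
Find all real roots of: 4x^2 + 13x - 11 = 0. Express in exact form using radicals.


Using the quadratic formula: x = (-b ± sqrt(b^2 - 4ac)) / (2a)
Here a = 4, b = 13, c = -11
Discriminant = b^2 - 4ac = 13^2 - 4(4)(-11) = 169 + 176 = 345
Since discriminant = 345 > 0, there are two real roots.
x = (-13 ± sqrt(345)) / 8
Numerically: x ≈ 0.6968 or x ≈ -3.9468

x = (-13 + sqrt(345)) / 8 or x = (-13 - sqrt(345)) / 8


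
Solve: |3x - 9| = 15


An absolute value equation |expr| = 15 gives two cases:
Case 1: 3x - 9 = 15
  3x = 24, so x = 8
Case 2: 3x - 9 = -15
  3x = -6, so x = -2

x = -2, x = 8


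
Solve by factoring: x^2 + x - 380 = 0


We need two numbers that multiply to -380 and add to 1.
Those numbers are 20 and -19 (since 20 * (-19) = -380 and 20 + (-19) = 1).
So x^2 + x - 380 = (x + 20)(x - 19) = 0
Setting each factor to zero: x = -20 or x = 19

x = -20, x = 19


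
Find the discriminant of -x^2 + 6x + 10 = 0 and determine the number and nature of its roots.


For ax^2 + bx + c = 0, discriminant D = b^2 - 4ac
Here a = -1, b = 6, c = 10
D = (6)^2 - 4(-1)(10) = 36 + 40 = 76

D = 76 > 0 but not a perfect square
The equation has 2 distinct real irrational roots.

Discriminant = 76, 2 distinct real irrational roots


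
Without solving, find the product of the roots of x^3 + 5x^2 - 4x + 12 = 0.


By Vieta's formulas for x^3 + bx^2 + cx + d = 0:
  r1 + r2 + r3 = -b/a = -5
  r1*r2 + r1*r3 + r2*r3 = c/a = -4
  r1*r2*r3 = -d/a = -12


Product = -12


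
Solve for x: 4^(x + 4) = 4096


Express both sides with the same base.
4096 = 4^6
Since the bases match, equate exponents: x + 4 = 6
So x = 6 - (4) = 2

x = 2


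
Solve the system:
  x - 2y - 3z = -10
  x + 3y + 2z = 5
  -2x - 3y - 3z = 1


Using Cramer's rule. Expand each determinant along the first row.
D  = 1*[3*(-3) - 2*(-3)] - (-2)*[1*(-3) - 2*(-2)] + (-3)*[1*(-3) - 3*(-2)]
  = 1*(-3) - (-2)*(1) + (-3)*(3) = -10
Dx = (-10)*[3*(-3) - 2*(-3)] - (-2)*[5*(-3) - 2*1] + (-3)*[5*(-3) - 3*1]
  = (-10)*(-3) - (-2)*(-17) + (-3)*(-18) = 50
Dy = 1*[5*(-3) - 2*1] - (-10)*[1*(-3) - 2*(-2)] + (-3)*[1*1 - 5*(-2)]
  = 1*(-17) - (-10)*(1) + (-3)*(11) = -40
Dz = 1*[3*1 - 5*(-3)] - (-2)*[1*1 - 5*(-2)] + (-10)*[1*(-3) - 3*(-2)]
  = 1*(18) - (-2)*(11) + (-10)*(3) = 10
x = Dx/D = 50/-10 = -5, y = Dy/D = -40/-10 = 4, z = Dz/D = 10/-10 = -1
Check eq1: (1)(-5) + (-2)(4) + (-3)(-1) = -10 = -10 ✓
Check eq2: (1)(-5) + (3)(4) + (2)(-1) = 5 = 5 ✓
Check eq3: (-2)(-5) + (-3)(4) + (-3)(-1) = 1 = 1 ✓

x = -5, y = 4, z = -1


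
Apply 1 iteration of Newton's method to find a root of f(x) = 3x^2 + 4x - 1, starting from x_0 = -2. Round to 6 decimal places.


Newton's method: x_(n+1) = x_n - f(x_n)/f'(x_n)
f(x) = 3x^2 + 4x - 1
f'(x) = 6x + 4

Iteration 1:
  f(-2.000000) = 3.000000
  f'(-2.000000) = -8.000000
  x_1 = -2.000000 - (3.000000)/(-8.000000) = -1.625000

x_1 = -1.625000


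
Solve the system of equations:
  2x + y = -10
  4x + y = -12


Using Cramer's rule:
Determinant D = (2)(1) - (4)(1) = 2 - 4 = -2
Dx = (-10)(1) - (-12)(1) = -10 + 12 = 2
Dy = (2)(-12) - (4)(-10) = -24 + 40 = 16
x = Dx/D = 2/-2 = -1
y = Dy/D = 16/-2 = -8

x = -1, y = -8


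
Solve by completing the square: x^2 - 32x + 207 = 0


Start: x^2 - 32x + 207 = 0
Move constant: x^2 - 32x = -207
Half of -32 is -16, squared is 256
Add 256 to both sides: x^2 - 32x + 256 = 49
(x - 16)^2 = 49
x - 16 = ±7
x = 16 + 7 = 23 or x = 16 - 7 = 9

x = 9, x = 23


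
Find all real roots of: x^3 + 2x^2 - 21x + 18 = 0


Let p(x) = x^3 + 2x^2 - 21x + 18. By the rational root theorem (leading coefficient 1), any rational root is an integer divisor of 18: try ±1, ±2, ... in turn.
Test x = 1: value = 0 ✓, so (x - 1) is a factor.
Synthetic division by (x - 1): bring down 1; 1(1) + 2 = 3; 3(1) - 21 = -18; (-18)(1) + 18 = 0 → quotient x^2 + 3x - 18, remainder 0.
Solve the quadratic x^2 + 3x - 18 = 0: discriminant = 3^2 - 4(1)(-18) = 9 + 72 = 81.
sqrt(81) = 9, so x = (-3 ± 9)/2: x = 3 or x = -6.

x = -6, x = 1, x = 3


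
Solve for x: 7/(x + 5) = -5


Multiply both sides by (x + 5): 7 = -5(x + 5)
Distribute: 7 = -5x - 25
-5x = 7 + 25 = 32
x = -32/5

x = -32/5


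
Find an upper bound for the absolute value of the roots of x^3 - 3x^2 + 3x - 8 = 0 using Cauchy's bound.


Cauchy's bound: all roots r satisfy |r| <= 1 + max(|a_i/a_n|) for i = 0,...,n-1
where a_n is the leading coefficient.

Coefficients: [1, -3, 3, -8]
Leading coefficient a_n = 1
Ratios |a_i/a_n|: 3, 3, 8
Maximum ratio: 8
Cauchy's bound: |r| <= 1 + 8 = 9

Upper bound = 9


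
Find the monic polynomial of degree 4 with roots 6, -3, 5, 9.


A monic polynomial with roots 6, -3, 5, 9 is:
p(x) = (x - 6)(x + 3)(x - 5)(x - 9)
After multiplying by (x - 6): x - 6
After multiplying by (x + 3): x^2 - 3x - 18
After multiplying by (x - 5): x^3 - 8x^2 - 3x + 90
After multiplying by (x - 9): x^4 - 17x^3 + 69x^2 + 117x - 810

x^4 - 17x^3 + 69x^2 + 117x - 810


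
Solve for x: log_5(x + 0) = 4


Convert to exponential form: x + 0 = 5^4 = 625
x = 625 - 0 = 625
Check: log_5(625 + 0) = log_5(625) = log_5(625) = 4 ✓

x = 625


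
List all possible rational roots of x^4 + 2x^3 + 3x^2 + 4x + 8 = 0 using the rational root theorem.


Rational root theorem: possible roots are ±p/q where:
  p divides the constant term (8): p ∈ {1, 2, 4, 8}
  q divides the leading coefficient (1): q ∈ {1}

All possible rational roots: -8, -4, -2, -1, 1, 2, 4, 8

-8, -4, -2, -1, 1, 2, 4, 8


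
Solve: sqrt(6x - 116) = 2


Square both sides: 6x - 116 = 2^2 = 4
6x = 4 + 116 = 120
x = 20
Check: sqrt(6*20 - 116) = sqrt(4) = 2 ✓

x = 20


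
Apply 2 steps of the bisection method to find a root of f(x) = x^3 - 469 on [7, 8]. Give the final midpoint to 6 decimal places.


f(x) = x^3 - 469
f(7) = -126 < 0
f(8) = 43 > 0

Step 1: midpoint = (7.000000 + 8.000000)/2 = 7.500000
  f(7.500000) = -47.125000
  f(mid) < 0, so root is in [7.500000, 8.000000]

Step 2: midpoint = (7.500000 + 8.000000)/2 = 7.750000
  f(7.750000) = -3.515625
  f(mid) < 0, so root is in [7.750000, 8.000000]

midpoint = 7.750000


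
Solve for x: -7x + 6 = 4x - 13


Starting with: -7x + 6 = 4x - 13
Move all x terms to left: (-7 - 4)x = -13 - 6
Simplify: -11x = -19
Divide both sides by -11: x = 19/11

x = 19/11
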